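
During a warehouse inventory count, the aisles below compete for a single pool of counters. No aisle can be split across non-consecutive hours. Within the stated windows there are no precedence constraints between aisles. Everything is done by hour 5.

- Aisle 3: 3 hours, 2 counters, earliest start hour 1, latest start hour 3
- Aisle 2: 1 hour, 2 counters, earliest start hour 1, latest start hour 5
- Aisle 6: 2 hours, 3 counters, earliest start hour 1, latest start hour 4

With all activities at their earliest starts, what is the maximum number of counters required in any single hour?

Early-start schedule: Aisle 3@1, Aisle 2@1, Aisle 6@1.
Load per hour: hour 1: 7, hour 2: 5, hour 3: 2, hour 4: 0, hour 5: 0.
Peak is 7.

7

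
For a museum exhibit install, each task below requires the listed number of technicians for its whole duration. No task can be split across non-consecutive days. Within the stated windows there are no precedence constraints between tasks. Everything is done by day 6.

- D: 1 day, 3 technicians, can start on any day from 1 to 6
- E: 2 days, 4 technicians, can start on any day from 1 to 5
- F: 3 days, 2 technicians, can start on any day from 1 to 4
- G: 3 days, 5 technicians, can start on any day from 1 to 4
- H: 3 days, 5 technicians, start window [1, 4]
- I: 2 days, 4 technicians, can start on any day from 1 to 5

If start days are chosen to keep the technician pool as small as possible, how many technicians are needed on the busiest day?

Early-start (D@1, E@1, F@1, G@1, H@1, I@1) gives peak 23: d1:23  d2:20  d3:12  d4:0  d5:0  d6:0.
Shift G→4, H→4, I→2.
Schedule D@1, E@1, F@1, G@4, H@4, I@2: d1:9  d2:10  d3:6  d4:10  d5:10  d6:10 — peak 10.
Total technician-days = 55 over 6 days ⇒ peak ≥ ⌈55/6⌉ = 10, so 10 is optimal.

10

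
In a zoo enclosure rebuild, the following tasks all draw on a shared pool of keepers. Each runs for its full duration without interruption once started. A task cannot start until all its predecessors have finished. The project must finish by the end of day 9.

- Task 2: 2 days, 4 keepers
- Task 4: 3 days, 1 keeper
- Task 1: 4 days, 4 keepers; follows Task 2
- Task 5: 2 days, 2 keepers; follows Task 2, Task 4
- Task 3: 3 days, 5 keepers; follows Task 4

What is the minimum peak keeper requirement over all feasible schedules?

6

Early-start (Task 2@1, Task 4@1, Task 1@3, Task 5@4, Task 3@4) gives peak 11: d1:5  d2:5  d3:5  d4:11  d5:11  d6:9  d7:0  d8:0  d9:0.
Shift Task 3→7.
Schedule Task 2@1, Task 4@1, Task 1@3, Task 5@4, Task 3@7: d1:5  d2:5  d3:5  d4:6  d5:6  d6:4  d7:5  d8:5  d9:5 — peak 6.
Total keeper-days = 46 over 9 days ⇒ peak ≥ ⌈46/9⌉ = 6, so 6 is optimal.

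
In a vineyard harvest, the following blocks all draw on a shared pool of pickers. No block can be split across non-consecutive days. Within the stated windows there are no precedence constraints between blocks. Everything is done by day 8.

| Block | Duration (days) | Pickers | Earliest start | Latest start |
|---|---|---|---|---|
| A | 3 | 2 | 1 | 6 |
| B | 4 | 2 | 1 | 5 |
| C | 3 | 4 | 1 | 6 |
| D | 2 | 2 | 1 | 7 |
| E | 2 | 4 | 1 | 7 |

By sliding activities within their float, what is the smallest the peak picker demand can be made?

Early-start (A@1, B@1, C@1, D@1, E@1) gives peak 14: d1:14  d2:14  d3:8  d4:2  d5:0  d6:0  d7:0  d8:0.
Shift C→4, E→7.
Schedule A@1, B@1, C@4, D@1, E@7: d1:6  d2:6  d3:4  d4:6  d5:4  d6:4  d7:4  d8:4 — peak 6.

6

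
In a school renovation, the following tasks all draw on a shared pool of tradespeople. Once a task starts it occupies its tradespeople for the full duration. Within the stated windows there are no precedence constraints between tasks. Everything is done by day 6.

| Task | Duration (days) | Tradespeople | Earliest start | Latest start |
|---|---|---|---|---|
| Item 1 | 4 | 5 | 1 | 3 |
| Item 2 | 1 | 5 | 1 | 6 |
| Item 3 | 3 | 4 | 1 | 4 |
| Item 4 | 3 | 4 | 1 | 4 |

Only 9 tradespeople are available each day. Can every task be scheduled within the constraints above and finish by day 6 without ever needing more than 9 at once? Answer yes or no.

Schedule Item 1@1, Item 2@5, Item 3@1, Item 4@4: d1:9  d2:9  d3:9  d4:9  d5:9  d6:4 — peak 9 ≤ 9.

yes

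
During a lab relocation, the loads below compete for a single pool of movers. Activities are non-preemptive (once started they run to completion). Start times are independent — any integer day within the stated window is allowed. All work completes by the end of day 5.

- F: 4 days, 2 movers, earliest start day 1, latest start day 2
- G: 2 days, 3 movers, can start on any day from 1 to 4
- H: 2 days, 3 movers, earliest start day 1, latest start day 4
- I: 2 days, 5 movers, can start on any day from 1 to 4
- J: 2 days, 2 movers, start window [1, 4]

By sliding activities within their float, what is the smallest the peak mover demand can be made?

Early-start (F@1, G@1, H@1, I@1, J@1) gives peak 15: d1:15  d2:15  d3:2  d4:2  d5:0.
Shift I→3, J→3.
Schedule F@1, G@1, H@1, I@3, J@3: d1:8  d2:8  d3:9  d4:9  d5:0 — peak 9.

9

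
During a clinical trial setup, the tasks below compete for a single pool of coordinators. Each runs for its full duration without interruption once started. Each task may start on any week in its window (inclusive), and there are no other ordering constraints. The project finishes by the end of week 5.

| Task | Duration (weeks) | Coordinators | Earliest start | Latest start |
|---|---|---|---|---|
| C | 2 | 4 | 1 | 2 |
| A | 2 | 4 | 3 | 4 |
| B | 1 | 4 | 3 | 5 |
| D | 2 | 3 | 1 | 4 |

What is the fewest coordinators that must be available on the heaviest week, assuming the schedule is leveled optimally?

Early-start (C@1, A@3, B@3, D@1) gives peak 8: w1:7  w2:7  w3:8  w4:4  w5:0.
Shift B→5.
Schedule C@1, A@3, B@5, D@1: w1:7  w2:7  w3:4  w4:4  w5:4 — peak 7.

7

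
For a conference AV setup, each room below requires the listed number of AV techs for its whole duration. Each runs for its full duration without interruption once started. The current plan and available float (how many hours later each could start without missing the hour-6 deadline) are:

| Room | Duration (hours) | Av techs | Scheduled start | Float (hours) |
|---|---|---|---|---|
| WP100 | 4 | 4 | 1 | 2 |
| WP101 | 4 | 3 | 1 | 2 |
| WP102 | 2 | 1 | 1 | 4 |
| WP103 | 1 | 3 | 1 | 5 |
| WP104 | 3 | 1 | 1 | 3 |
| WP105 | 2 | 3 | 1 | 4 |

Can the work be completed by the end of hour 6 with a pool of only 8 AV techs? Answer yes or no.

Schedule WP100@1, WP101@1, WP102@1, WP103@5, WP104@3, WP105@5: h1:8  h2:8  h3:8  h4:8  h5:7  h6:3 — peak 8 ≤ 8.

yes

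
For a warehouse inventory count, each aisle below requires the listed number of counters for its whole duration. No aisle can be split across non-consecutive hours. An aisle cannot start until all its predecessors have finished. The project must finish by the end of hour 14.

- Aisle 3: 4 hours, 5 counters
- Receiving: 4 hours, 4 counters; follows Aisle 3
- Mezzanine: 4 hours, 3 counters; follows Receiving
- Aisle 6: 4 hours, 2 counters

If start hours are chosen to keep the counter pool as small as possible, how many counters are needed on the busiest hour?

Early-start (Aisle 3@1, Receiving@5, Mezzanine@9, Aisle 6@1) gives peak 7: h1:7  h2:7  h3:7  h4:7  h5:4  h6:4  h7:4  h8:4  h9:3  h10:3  h11:3  h12:3  h13:0  h14:0.
Shift Aisle 6→9.
Schedule Aisle 3@1, Receiving@5, Mezzanine@9, Aisle 6@9: h1:5  h2:5  h3:5  h4:5  h5:4  h6:4  h7:4  h8:4  h9:5  h10:5  h11:5  h12:5  h13:0  h14:0 — peak 5.

5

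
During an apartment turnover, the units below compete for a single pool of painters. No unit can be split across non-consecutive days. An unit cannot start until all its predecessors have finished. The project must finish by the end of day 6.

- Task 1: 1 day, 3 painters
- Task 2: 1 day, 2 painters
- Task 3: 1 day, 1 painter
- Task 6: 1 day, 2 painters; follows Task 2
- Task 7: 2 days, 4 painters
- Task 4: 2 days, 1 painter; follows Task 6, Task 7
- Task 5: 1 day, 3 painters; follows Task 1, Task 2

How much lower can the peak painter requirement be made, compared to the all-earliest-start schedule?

6

Early-start peak: d1:10  d2:9  d3:1  d4:1  d5:0  d6:0 ⇒ 10.
Leveled (Task 1@5, Task 2@1, Task 3@1, Task 6@2, Task 7@3, Task 4@5, Task 5@6): d1:3  d2:2  d3:4  d4:4  d5:4  d6:4 ⇒ 4.
Reduction 10 − 4 = 6.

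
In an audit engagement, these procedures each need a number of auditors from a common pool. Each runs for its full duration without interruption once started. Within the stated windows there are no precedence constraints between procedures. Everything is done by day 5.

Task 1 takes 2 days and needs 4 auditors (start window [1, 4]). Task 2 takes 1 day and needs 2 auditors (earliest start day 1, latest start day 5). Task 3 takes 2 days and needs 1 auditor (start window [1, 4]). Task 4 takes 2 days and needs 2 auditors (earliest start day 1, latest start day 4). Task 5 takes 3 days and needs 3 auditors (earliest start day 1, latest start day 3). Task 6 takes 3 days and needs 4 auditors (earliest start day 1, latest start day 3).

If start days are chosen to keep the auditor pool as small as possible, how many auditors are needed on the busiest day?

Early-start (Task 1@1, Task 2@1, Task 3@1, Task 4@1, Task 5@1, Task 6@1) gives peak 16: d1:16  d2:14  d3:7  d4:0  d5:0.
Shift Task 3→2, Task 5→3, Task 6→3.
Schedule Task 1@1, Task 2@1, Task 3@2, Task 4@1, Task 5@3, Task 6@3: d1:8  d2:7  d3:8  d4:7  d5:7 — peak 8.
Total auditor-days = 37 over 5 days ⇒ peak ≥ ⌈37/5⌉ = 8, so 8 is optimal.

8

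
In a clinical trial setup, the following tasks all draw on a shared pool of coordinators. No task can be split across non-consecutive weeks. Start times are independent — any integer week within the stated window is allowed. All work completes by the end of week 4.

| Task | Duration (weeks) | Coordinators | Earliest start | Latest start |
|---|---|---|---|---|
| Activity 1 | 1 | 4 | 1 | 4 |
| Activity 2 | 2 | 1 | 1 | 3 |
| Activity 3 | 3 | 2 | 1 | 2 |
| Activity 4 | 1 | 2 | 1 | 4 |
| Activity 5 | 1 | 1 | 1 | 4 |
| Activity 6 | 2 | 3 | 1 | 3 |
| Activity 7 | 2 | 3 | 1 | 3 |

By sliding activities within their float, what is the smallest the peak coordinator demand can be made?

Early-start (Activity 1@1, Activity 2@1, Activity 3@1, Activity 4@1, Activity 5@1, Activity 6@1, Activity 7@1) gives peak 16: w1:16  w2:9  w3:2  w4:0.
Shift Activity 2→2, Activity 3→2, Activity 4→4, Activity 5→2, Activity 7→3.
Schedule Activity 1@1, Activity 2@2, Activity 3@2, Activity 4@4, Activity 5@2, Activity 6@1, Activity 7@3: w1:7  w2:7  w3:6  w4:7 — peak 7.
Total coordinator-weeks = 27 over 4 weeks ⇒ peak ≥ ⌈27/4⌉ = 7, so 7 is optimal.

7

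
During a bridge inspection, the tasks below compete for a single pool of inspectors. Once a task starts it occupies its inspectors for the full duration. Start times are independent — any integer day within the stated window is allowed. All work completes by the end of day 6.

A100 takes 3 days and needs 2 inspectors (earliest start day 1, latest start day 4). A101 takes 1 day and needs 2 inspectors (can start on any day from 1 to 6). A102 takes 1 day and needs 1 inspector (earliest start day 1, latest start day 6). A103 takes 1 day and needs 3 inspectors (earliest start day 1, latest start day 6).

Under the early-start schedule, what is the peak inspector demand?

Early-start schedule: A100@1, A101@1, A102@1, A103@1.
Load per day: day 1: 8, day 2: 2, day 3: 2, day 4: 0, day 5: 0, day 6: 0.
Peak is 8.

8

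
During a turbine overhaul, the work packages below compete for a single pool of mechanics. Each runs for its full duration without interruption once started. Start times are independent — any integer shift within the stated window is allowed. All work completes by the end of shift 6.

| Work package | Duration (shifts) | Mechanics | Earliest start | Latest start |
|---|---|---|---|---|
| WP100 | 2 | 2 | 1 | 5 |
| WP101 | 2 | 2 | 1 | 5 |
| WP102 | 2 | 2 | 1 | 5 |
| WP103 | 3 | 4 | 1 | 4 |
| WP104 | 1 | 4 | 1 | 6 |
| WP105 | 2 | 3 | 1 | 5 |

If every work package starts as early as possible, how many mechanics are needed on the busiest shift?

17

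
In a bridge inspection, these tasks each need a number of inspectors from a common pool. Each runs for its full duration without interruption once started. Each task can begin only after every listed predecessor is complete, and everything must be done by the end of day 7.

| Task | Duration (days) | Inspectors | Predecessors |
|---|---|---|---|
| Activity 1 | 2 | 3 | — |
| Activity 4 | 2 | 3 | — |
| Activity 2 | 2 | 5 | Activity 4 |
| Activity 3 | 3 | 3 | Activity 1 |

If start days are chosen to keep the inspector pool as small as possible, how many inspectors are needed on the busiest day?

6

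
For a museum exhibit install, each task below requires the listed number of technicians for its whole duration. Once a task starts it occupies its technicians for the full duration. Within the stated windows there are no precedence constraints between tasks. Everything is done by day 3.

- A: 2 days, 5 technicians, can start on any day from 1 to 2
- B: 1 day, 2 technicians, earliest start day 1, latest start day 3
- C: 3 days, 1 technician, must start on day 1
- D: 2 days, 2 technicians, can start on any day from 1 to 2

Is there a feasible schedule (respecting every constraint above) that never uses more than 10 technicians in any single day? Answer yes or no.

yes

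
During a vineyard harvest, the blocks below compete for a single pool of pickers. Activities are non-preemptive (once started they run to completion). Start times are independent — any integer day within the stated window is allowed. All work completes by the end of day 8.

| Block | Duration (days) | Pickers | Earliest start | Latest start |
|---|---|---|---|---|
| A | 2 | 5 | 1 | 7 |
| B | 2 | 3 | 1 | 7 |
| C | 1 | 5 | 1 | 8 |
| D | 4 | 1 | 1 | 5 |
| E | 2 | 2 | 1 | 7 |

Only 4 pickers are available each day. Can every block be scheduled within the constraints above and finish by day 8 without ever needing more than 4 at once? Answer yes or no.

The minimum achievable peak is 5; 4 < 5, so no feasible schedule stays within the cap.

no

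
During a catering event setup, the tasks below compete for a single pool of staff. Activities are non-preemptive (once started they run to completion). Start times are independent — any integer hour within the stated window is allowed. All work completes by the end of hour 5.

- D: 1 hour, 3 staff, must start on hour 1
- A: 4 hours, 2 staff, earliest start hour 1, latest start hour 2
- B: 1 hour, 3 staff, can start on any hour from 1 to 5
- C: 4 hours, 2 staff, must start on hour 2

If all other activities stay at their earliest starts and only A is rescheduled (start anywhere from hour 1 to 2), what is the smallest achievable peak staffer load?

A@1: h1:8  h2:4  h3:4  h4:4  h5:2 → peak 8
A@2: h1:6  h2:4  h3:4  h4:4  h5:4 → peak 6
Best is A@2, peak 6.

6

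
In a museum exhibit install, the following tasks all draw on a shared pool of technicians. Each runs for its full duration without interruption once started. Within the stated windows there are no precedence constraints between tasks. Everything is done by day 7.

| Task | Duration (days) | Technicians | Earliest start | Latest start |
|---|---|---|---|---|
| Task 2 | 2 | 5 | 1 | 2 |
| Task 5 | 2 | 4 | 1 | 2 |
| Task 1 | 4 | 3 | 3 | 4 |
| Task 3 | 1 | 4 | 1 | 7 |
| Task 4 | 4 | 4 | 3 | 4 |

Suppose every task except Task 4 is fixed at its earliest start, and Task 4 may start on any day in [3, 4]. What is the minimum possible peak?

13

Task 4@3: d1:13  d2:9  d3:7  d4:7  d5:7  d6:7  d7:0 → peak 13
Task 4@4: d1:13  d2:9  d3:3  d4:7  d5:7  d6:7  d7:4 → peak 13
Best is Task 4@3, peak 13.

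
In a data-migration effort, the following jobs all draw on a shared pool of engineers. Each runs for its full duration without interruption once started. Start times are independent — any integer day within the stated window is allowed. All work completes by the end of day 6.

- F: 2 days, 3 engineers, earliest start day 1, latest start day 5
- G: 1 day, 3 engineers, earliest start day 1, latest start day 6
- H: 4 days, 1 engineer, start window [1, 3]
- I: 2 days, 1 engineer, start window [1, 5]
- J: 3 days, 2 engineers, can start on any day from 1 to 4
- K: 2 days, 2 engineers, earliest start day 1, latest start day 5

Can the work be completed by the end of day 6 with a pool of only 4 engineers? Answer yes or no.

no

Total engineer-days = 25; over 6 days the average is 25/6 > 4, so some day must exceed 4.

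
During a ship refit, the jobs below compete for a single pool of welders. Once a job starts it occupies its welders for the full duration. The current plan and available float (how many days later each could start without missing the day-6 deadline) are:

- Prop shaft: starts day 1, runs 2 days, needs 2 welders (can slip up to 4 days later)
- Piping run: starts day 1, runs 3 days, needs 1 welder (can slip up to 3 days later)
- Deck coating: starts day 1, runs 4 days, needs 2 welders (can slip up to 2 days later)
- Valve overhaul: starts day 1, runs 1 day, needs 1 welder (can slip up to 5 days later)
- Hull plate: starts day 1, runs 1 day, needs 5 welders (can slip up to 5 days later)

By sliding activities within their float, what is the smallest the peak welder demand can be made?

5

Early-start (Prop shaft@1, Piping run@1, Deck coating@1, Valve overhaul@1, Hull plate@1) gives peak 11: d1:11  d2:5  d3:3  d4:2  d5:0  d6:0.
Shift Valve overhaul→3, Hull plate→5.
Schedule Prop shaft@1, Piping run@1, Deck coating@1, Valve overhaul@3, Hull plate@5: d1:5  d2:5  d3:4  d4:2  d5:5  d6:0 — peak 5.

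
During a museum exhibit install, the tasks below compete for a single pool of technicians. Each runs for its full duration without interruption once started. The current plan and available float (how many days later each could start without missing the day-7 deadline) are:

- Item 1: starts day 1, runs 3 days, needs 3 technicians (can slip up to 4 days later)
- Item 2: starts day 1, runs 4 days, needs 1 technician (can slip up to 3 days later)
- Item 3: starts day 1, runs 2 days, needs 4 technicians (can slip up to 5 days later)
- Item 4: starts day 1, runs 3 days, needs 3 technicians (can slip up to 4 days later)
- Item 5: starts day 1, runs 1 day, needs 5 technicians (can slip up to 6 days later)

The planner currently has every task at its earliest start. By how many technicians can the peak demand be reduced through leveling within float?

10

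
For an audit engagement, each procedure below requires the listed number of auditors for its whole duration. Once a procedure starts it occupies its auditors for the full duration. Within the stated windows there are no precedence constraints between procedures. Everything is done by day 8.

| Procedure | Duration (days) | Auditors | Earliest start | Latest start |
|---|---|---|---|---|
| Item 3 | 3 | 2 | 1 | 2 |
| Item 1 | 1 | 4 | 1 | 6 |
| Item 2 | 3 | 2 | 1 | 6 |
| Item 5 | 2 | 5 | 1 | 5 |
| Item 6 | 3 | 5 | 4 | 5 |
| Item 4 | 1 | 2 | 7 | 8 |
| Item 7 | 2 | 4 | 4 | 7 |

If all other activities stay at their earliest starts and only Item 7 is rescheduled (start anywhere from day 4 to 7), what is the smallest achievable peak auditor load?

Item 7@4: d1:13  d2:9  d3:4  d4:9  d5:9  d6:5  d7:2  d8:0 → peak 13
Item 7@5: d1:13  d2:9  d3:4  d4:5  d5:9  d6:9  d7:2  d8:0 → peak 13
Item 7@6: d1:13  d2:9  d3:4  d4:5  d5:5  d6:9  d7:6  d8:0 → peak 13
Item 7@7: d1:13  d2:9  d3:4  d4:5  d5:5  d6:5  d7:6  d8:4 → peak 13
Best is Item 7@4, peak 13.

13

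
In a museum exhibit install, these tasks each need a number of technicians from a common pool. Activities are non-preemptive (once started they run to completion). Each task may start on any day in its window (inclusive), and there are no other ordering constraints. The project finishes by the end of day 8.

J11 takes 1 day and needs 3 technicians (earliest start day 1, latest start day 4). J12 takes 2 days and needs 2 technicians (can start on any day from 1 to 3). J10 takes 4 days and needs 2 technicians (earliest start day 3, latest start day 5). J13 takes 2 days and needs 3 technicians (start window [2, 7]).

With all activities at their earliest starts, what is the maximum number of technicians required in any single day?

Early-start schedule: J11@1, J12@1, J10@3, J13@2.
Load per day: day 1: 5, day 2: 5, day 3: 5, day 4: 2, day 5: 2, day 6: 2, day 7: 0, day 8: 0.
Peak is 5.

5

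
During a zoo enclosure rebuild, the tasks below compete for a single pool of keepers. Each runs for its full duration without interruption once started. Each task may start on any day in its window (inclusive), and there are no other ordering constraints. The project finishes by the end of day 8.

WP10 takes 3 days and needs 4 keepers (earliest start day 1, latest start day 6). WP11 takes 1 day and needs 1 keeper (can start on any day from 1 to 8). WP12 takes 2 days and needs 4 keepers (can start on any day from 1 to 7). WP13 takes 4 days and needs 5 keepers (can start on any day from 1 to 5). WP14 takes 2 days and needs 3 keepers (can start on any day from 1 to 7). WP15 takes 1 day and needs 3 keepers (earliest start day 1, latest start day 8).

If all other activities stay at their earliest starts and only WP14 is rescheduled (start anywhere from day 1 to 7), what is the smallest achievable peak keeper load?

WP14@1: d1:20  d2:16  d3:9  d4:5  d5:0  d6:0  d7:0  d8:0 → peak 20
WP14@2: d1:17  d2:16  d3:12  d4:5  d5:0  d6:0  d7:0  d8:0 → peak 17
WP14@3: d1:17  d2:13  d3:12  d4:8  d5:0  d6:0  d7:0  d8:0 → peak 17
WP14@4: d1:17  d2:13  d3:9  d4:8  d5:3  d6:0  d7:0  d8:0 → peak 17
WP14@5: d1:17  d2:13  d3:9  d4:5  d5:3  d6:3  d7:0  d8:0 → peak 17
WP14@6: d1:17  d2:13  d3:9  d4:5  d5:0  d6:3  d7:3  d8:0 → peak 17
WP14@7: d1:17  d2:13  d3:9  d4:5  d5:0  d6:0  d7:3  d8:3 → peak 17
Best is WP14@2, peak 17.

17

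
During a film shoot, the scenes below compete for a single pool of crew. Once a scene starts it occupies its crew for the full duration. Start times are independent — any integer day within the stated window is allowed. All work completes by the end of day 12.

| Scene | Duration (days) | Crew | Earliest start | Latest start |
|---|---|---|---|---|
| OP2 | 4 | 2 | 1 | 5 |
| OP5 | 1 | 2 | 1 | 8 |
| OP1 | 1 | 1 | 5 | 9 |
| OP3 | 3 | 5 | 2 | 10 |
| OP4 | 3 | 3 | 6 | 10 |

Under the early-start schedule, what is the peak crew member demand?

Early-start schedule: OP2@1, OP5@1, OP1@5, OP3@2, OP4@6.
Load per day: day 1: 4, day 2: 7, day 3: 7, day 4: 7, day 5: 1, day 6: 3, day 7: 3, day 8: 3, day 9: 0, day 10: 0, day 11: 0, day 12: 0.
Peak is 7.

7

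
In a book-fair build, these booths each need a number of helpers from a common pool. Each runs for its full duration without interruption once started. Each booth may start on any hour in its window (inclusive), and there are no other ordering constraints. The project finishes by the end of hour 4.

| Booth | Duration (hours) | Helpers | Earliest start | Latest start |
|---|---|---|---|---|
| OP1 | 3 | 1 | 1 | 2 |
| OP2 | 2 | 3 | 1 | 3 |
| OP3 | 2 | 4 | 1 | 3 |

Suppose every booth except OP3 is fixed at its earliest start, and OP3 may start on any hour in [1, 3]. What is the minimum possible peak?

5

OP3@1: h1:8  h2:8  h3:1  h4:0 → peak 8
OP3@2: h1:4  h2:8  h3:5  h4:0 → peak 8
OP3@3: h1:4  h2:4  h3:5  h4:4 → peak 5
Best is OP3@3, peak 5.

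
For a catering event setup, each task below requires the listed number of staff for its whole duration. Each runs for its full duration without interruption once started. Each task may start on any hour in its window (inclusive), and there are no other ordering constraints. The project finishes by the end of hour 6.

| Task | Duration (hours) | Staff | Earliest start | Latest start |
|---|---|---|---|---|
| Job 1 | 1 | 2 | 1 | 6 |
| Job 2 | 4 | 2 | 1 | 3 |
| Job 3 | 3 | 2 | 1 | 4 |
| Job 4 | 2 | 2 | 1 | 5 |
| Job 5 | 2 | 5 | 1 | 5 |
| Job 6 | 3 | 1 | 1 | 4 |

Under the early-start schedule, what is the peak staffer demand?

Early-start schedule: Job 1@1, Job 2@1, Job 3@1, Job 4@1, Job 5@1, Job 6@1.
Load per hour: hour 1: 14, hour 2: 12, hour 3: 5, hour 4: 2, hour 5: 0, hour 6: 0.
Peak is 14.

14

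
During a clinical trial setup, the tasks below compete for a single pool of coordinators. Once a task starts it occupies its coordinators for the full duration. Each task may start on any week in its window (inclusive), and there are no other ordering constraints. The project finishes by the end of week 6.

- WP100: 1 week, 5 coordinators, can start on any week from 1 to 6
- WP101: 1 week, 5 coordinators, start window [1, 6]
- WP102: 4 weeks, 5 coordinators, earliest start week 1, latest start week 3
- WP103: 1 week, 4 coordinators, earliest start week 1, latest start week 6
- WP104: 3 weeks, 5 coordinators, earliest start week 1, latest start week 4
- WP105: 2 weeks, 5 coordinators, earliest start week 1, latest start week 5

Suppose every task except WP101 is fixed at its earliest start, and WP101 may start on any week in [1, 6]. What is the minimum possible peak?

24

WP101@1: w1:29  w2:15  w3:10  w4:5  w5:0  w6:0 → peak 29
WP101@2: w1:24  w2:20  w3:10  w4:5  w5:0  w6:0 → peak 24
WP101@3: w1:24  w2:15  w3:15  w4:5  w5:0  w6:0 → peak 24
WP101@4: w1:24  w2:15  w3:10  w4:10  w5:0  w6:0 → peak 24
WP101@5: w1:24  w2:15  w3:10  w4:5  w5:5  w6:0 → peak 24
WP101@6: w1:24  w2:15  w3:10  w4:5  w5:0  w6:5 → peak 24
Best is WP101@2, peak 24.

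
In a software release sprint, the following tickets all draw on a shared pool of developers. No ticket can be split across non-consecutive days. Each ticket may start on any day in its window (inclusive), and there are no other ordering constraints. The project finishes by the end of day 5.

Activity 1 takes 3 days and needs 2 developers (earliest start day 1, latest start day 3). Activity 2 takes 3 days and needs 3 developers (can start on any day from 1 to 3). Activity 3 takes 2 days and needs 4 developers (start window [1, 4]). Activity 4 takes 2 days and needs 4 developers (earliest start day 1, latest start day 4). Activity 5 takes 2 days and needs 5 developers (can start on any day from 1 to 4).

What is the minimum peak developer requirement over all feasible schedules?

Early-start (Activity 1@1, Activity 2@1, Activity 3@1, Activity 4@1, Activity 5@1) gives peak 18: d1:18  d2:18  d3:5  d4:0  d5:0.
Shift Activity 4→3, Activity 5→4.
Schedule Activity 1@1, Activity 2@1, Activity 3@1, Activity 4@3, Activity 5@4: d1:9  d2:9  d3:9  d4:9  d5:5 — peak 9.
Total developer-days = 41 over 5 days ⇒ peak ≥ ⌈41/5⌉ = 9, so 9 is optimal.

9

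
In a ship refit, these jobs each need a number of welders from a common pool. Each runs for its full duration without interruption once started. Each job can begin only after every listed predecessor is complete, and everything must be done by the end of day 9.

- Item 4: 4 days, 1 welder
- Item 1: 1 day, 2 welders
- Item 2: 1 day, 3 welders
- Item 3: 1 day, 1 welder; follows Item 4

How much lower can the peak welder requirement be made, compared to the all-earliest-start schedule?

3

Early-start peak: d1:6  d2:1  d3:1  d4:1  d5:1  d6:0  d7:0  d8:0  d9:0 ⇒ 6.
Leveled (Item 4@1, Item 1@1, Item 2@5, Item 3@6): d1:3  d2:1  d3:1  d4:1  d5:3  d6:1  d7:0  d8:0  d9:0 ⇒ 3.
Reduction 6 − 3 = 3.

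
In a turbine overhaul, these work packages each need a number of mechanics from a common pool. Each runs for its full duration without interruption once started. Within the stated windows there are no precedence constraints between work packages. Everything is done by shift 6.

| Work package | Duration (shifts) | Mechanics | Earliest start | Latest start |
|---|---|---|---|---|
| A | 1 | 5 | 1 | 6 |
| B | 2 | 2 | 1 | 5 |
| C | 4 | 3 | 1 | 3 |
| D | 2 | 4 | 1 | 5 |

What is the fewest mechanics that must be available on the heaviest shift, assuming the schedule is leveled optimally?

Early-start (A@1, B@1, C@1, D@1) gives peak 14: s1:14  s2:9  s3:3  s4:3  s5:0  s6:0.
Shift C→2, D→3.
Schedule A@1, B@1, C@2, D@3: s1:7  s2:5  s3:7  s4:7  s5:3  s6:0 — peak 7.

7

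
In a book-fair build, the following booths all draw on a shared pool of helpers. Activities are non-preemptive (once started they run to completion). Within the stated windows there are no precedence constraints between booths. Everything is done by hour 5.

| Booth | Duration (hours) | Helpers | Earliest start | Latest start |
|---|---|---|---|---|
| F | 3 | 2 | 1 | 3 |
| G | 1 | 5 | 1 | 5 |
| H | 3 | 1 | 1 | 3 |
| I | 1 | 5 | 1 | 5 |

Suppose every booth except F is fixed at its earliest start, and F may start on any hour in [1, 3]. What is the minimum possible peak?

11

F@1: h1:13  h2:3  h3:3  h4:0  h5:0 → peak 13
F@2: h1:11  h2:3  h3:3  h4:2  h5:0 → peak 11
F@3: h1:11  h2:1  h3:3  h4:2  h5:2 → peak 11
Best is F@2, peak 11.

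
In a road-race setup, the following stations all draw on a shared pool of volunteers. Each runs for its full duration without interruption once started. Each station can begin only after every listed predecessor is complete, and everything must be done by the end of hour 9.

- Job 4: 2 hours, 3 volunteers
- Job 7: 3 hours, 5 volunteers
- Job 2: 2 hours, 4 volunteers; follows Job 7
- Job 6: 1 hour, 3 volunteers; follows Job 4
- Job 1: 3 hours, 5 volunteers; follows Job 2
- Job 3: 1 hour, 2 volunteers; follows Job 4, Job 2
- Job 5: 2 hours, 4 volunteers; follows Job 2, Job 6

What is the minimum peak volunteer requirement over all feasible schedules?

Early-start (Job 4@1, Job 7@1, Job 2@4, Job 6@3, Job 1@6, Job 3@6, Job 5@6) gives peak 11: h1:8  h2:8  h3:8  h4:4  h5:4  h6:11  h7:9  h8:5  h9:0.
Shift Job 5→7.
Schedule Job 4@1, Job 7@1, Job 2@4, Job 6@3, Job 1@6, Job 3@6, Job 5@7: h1:8  h2:8  h3:8  h4:4  h5:4  h6:7  h7:9  h8:9  h9:0 — peak 9.

9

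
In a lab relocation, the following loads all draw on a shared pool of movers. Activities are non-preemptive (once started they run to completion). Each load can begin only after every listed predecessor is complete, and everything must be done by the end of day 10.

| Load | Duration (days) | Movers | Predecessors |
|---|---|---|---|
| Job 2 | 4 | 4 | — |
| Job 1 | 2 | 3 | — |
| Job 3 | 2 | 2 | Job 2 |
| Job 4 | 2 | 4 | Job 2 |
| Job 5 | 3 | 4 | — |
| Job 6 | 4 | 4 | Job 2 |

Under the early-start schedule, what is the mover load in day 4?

4

At early start, day 4 has: Job 2.
Demand: 4 = 4.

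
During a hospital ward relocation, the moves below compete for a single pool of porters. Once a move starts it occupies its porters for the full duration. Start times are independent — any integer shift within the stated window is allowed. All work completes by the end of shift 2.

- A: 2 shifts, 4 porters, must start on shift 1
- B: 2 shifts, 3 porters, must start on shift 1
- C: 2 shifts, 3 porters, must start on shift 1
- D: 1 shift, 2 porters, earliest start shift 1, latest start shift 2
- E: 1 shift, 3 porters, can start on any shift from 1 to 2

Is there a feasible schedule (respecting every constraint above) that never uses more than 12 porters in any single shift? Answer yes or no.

no

Total porter-shifts = 25; over 2 shifts the average is 25/2 > 12, so some shift must exceed 12.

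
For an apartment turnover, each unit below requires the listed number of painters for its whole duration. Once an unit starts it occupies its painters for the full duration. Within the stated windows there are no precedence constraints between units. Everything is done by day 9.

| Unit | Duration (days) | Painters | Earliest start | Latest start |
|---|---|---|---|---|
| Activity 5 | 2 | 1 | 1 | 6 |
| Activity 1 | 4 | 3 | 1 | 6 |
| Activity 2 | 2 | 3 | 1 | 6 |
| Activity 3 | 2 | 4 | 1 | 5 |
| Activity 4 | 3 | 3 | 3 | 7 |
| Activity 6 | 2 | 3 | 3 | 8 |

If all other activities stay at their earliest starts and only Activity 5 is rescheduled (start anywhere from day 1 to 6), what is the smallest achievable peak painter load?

Activity 5@1: d1:11  d2:11  d3:9  d4:9  d5:3  d6:0  d7:0  d8:0  d9:0 → peak 11
Activity 5@2: d1:10  d2:11  d3:10  d4:9  d5:3  d6:0  d7:0  d8:0  d9:0 → peak 11
Activity 5@3: d1:10  d2:10  d3:10  d4:10  d5:3  d6:0  d7:0  d8:0  d9:0 → peak 10
Activity 5@4: d1:10  d2:10  d3:9  d4:10  d5:4  d6:0  d7:0  d8:0  d9:0 → peak 10
Activity 5@5: d1:10  d2:10  d3:9  d4:9  d5:4  d6:1  d7:0  d8:0  d9:0 → peak 10
Activity 5@6: d1:10  d2:10  d3:9  d4:9  d5:3  d6:1  d7:1  d8:0  d9:0 → peak 10
Best is Activity 5@3, peak 10.

10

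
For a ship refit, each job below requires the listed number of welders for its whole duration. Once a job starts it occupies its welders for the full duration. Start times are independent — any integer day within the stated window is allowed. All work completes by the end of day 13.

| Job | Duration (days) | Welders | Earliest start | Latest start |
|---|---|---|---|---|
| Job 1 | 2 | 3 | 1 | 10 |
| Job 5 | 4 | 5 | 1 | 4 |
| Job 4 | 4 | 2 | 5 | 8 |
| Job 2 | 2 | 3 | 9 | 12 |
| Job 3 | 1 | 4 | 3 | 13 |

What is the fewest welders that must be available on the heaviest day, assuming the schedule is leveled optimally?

5

Early-start (Job 1@1, Job 5@1, Job 4@5, Job 2@9, Job 3@3) gives peak 9: d1:8  d2:8  d3:9  d4:5  d5:2  d6:2  d7:2  d8:2  d9:3  d10:3  d11:0  d12:0  d13:0.
Shift Job 5→3, Job 4→7, Job 3→11.
Schedule Job 1@1, Job 5@3, Job 4@7, Job 2@9, Job 3@11: d1:3  d2:3  d3:5  d4:5  d5:5  d6:5  d7:2  d8:2  d9:5  d10:5  d11:4  d12:0  d13:0 — peak 5.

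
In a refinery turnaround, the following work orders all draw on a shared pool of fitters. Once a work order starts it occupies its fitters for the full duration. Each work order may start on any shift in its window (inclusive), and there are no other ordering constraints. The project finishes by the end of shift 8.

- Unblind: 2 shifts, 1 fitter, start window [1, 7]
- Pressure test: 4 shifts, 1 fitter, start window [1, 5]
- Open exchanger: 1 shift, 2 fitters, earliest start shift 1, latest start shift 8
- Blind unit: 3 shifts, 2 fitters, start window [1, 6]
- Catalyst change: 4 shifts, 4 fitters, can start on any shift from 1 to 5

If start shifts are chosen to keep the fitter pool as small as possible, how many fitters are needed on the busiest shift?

4

Early-start (Unblind@1, Pressure test@1, Open exchanger@1, Blind unit@1, Catalyst change@1) gives peak 10: s1:10  s2:8  s3:7  s4:5  s5:0  s6:0  s7:0  s8:0.
Shift Blind unit→2, Catalyst change→5.
Schedule Unblind@1, Pressure test@1, Open exchanger@1, Blind unit@2, Catalyst change@5: s1:4  s2:4  s3:3  s4:3  s5:4  s6:4  s7:4  s8:4 — peak 4.
Total fitter-shifts = 30 over 8 shifts ⇒ peak ≥ ⌈30/8⌉ = 4, so 4 is optimal.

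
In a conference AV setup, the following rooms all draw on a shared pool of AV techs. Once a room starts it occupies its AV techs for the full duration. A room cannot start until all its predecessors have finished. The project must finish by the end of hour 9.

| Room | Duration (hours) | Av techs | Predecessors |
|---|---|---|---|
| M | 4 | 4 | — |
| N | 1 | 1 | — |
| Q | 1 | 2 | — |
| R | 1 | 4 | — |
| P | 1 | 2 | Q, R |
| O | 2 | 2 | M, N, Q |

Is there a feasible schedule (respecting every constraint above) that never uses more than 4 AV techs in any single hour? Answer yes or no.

Schedule M@1, N@5, Q@5, R@6, P@7, O@7: h1:4  h2:4  h3:4  h4:4  h5:3  h6:4  h7:4  h8:2  h9:0 — peak 4 ≤ 4.

yes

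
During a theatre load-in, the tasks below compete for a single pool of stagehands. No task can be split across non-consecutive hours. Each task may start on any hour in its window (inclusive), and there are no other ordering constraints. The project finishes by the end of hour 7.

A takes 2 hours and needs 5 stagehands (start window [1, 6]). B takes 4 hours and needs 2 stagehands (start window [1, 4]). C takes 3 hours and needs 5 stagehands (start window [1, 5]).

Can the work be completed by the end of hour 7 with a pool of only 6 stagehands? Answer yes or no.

no

The minimum achievable peak is 7; 6 < 7, so no feasible schedule stays within the cap.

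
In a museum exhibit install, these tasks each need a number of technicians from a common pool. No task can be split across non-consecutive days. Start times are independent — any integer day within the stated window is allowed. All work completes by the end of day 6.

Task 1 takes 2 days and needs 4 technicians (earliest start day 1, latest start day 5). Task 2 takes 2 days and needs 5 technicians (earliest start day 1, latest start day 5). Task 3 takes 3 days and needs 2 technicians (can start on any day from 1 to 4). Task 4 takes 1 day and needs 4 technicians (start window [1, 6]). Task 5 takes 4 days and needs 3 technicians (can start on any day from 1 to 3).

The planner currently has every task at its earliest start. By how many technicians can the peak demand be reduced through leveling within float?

Early-start peak: d1:18  d2:14  d3:5  d4:3  d5:0  d6:0 ⇒ 18.
Leveled (Task 1@1, Task 2@5, Task 3@4, Task 4@3, Task 5@1): d1:7  d2:7  d3:7  d4:5  d5:7  d6:7 ⇒ 7.
Reduction 18 − 7 = 11.

11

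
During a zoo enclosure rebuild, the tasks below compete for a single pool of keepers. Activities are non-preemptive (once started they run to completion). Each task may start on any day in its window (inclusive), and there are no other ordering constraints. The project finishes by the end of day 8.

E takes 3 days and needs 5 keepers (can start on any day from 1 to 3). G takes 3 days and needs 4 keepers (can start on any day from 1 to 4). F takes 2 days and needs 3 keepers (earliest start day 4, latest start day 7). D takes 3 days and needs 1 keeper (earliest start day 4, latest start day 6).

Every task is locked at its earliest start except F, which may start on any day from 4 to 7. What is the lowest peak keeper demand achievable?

F@4: d1:9  d2:9  d3:9  d4:4  d5:4  d6:1  d7:0  d8:0 → peak 9
F@5: d1:9  d2:9  d3:9  d4:1  d5:4  d6:4  d7:0  d8:0 → peak 9
F@6: d1:9  d2:9  d3:9  d4:1  d5:1  d6:4  d7:3  d8:0 → peak 9
F@7: d1:9  d2:9  d3:9  d4:1  d5:1  d6:1  d7:3  d8:3 → peak 9
Best is F@4, peak 9.

9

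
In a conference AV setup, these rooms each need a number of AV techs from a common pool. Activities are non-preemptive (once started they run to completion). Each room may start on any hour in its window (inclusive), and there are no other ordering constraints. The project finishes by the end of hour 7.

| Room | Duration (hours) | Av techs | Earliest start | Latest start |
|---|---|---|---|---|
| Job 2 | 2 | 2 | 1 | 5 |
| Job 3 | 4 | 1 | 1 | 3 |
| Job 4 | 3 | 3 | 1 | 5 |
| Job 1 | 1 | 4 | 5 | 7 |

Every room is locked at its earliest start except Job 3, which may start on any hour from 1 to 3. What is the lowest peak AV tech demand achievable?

Job 3@1: h1:6  h2:6  h3:4  h4:1  h5:4  h6:0  h7:0 → peak 6
Job 3@2: h1:5  h2:6  h3:4  h4:1  h5:5  h6:0  h7:0 → peak 6
Job 3@3: h1:5  h2:5  h3:4  h4:1  h5:5  h6:1  h7:0 → peak 5
Best is Job 3@3, peak 5.

5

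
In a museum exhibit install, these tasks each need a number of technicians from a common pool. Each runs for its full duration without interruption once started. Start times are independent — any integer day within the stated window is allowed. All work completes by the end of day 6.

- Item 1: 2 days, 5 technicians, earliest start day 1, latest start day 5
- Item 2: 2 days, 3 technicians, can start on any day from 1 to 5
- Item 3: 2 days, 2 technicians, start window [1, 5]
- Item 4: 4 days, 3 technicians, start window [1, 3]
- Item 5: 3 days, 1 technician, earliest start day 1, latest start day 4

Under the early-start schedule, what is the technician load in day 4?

3

At early start, day 4 has: Item 4.
Demand: 3 = 3.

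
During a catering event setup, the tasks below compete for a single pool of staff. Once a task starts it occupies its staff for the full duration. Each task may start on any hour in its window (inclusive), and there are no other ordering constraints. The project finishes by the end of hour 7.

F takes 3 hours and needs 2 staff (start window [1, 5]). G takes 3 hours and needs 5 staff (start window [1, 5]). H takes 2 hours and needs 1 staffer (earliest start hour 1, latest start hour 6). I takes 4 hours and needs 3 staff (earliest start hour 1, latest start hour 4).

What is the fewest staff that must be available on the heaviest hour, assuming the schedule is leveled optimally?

6

Early-start (F@1, G@1, H@1, I@1) gives peak 11: h1:11  h2:11  h3:10  h4:3  h5:0  h6:0  h7:0.
Shift G→5.
Schedule F@1, G@5, H@1, I@1: h1:6  h2:6  h3:5  h4:3  h5:5  h6:5  h7:5 — peak 6.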